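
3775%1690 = 395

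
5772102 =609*9478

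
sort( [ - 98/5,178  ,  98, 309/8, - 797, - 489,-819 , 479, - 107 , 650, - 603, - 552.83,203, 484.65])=[ - 819,-797,-603,-552.83, - 489, - 107, - 98/5, 309/8,98, 178,203, 479, 484.65, 650] 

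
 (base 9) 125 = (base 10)104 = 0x68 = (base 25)44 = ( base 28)3K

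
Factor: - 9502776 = -2^3*3^2* 59^1*2237^1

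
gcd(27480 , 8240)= 40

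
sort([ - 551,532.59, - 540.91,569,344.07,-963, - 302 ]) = [ - 963, - 551,-540.91, - 302,344.07, 532.59,569]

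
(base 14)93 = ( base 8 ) 201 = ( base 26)4P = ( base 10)129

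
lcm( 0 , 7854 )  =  0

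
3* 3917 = 11751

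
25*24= 600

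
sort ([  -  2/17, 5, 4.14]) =[ -2/17,4.14,5]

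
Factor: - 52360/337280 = - 77/496 = - 2^( - 4)* 7^1*11^1*31^( - 1) 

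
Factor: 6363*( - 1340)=-2^2*3^2*5^1*7^1*67^1*101^1 = - 8526420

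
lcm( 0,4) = 0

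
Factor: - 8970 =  - 2^1*3^1*5^1*13^1*23^1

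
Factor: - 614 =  -2^1*307^1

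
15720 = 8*1965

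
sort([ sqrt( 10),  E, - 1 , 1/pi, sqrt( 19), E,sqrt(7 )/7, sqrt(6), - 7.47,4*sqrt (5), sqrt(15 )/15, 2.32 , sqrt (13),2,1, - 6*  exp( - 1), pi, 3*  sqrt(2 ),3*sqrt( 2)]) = [-7.47, - 6*exp( - 1), - 1, sqrt( 15) /15,1/pi, sqrt(7 ) /7 , 1,2,2.32,sqrt(6) , E , E,  pi, sqrt(10) , sqrt(13), 3 * sqrt(2 ),3 * sqrt (2),sqrt(  19), 4 * sqrt( 5 ) ]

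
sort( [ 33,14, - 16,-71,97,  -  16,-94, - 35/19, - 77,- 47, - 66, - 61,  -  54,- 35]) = [ - 94,  -  77, - 71, - 66, - 61, - 54, - 47, - 35,-16, - 16,-35/19,14, 33,97]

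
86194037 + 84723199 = 170917236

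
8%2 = 0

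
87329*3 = 261987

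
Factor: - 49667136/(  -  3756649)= 2^6*3^1*13^ ( - 1)*167^1*1549^1*288973^(-1) 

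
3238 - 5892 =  - 2654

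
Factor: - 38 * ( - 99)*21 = 79002 = 2^1*3^3 * 7^1*11^1*19^1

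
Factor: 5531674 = 2^1*2765837^1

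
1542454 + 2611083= 4153537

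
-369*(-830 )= 306270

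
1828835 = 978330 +850505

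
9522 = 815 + 8707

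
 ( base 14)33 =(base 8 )55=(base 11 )41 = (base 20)25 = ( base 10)45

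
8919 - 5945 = 2974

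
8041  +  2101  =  10142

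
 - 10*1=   -  10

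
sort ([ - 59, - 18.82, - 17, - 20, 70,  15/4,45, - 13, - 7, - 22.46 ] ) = [ - 59, - 22.46, - 20, - 18.82, - 17, - 13, - 7,15/4, 45,70 ] 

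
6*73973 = 443838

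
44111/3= 14703 + 2/3= 14703.67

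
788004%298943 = 190118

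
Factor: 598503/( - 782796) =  - 2^( - 2 )*7^ ( - 1)*9319^( - 1 )*199501^1 = - 199501/260932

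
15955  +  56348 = 72303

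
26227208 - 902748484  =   - 876521276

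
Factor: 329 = 7^1*47^1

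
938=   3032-2094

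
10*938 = 9380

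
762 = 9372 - 8610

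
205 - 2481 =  - 2276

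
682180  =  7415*92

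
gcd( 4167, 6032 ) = 1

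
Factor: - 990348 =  - 2^2*3^1*82529^1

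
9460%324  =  64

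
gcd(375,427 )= 1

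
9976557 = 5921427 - - 4055130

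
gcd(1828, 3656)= 1828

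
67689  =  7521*9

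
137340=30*4578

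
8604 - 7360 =1244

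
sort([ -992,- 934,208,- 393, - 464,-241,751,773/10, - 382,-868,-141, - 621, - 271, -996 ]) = [- 996, - 992, - 934, -868, - 621, - 464,- 393, - 382,- 271, - 241, - 141,773/10, 208, 751 ] 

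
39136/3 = 39136/3 = 13045.33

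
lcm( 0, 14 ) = 0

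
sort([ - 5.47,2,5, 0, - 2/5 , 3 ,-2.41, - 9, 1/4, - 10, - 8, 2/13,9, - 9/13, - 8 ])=[ - 10, - 9, - 8 , - 8, - 5.47, - 2.41,-9/13, - 2/5, 0 , 2/13,1/4,  2, 3, 5 , 9] 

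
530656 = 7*75808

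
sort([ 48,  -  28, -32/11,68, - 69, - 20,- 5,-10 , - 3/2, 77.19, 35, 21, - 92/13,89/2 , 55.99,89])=[-69, - 28, - 20,-10, - 92/13, - 5, - 32/11,-3/2,21,35, 89/2, 48,55.99, 68, 77.19,89 ]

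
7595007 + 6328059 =13923066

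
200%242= 200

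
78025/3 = 78025/3  =  26008.33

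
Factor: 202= 2^1*101^1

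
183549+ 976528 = 1160077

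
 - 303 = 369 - 672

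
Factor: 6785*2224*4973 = 2^4*5^1*23^1*59^1 *139^1*4973^1 = 75041774320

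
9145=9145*1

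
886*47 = 41642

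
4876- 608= 4268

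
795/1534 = 795/1534 = 0.52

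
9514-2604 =6910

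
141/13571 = 141/13571 = 0.01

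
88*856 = 75328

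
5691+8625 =14316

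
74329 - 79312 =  - 4983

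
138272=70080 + 68192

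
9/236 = 9/236 = 0.04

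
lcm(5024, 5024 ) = 5024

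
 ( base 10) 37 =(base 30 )17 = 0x25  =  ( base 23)1E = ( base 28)19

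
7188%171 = 6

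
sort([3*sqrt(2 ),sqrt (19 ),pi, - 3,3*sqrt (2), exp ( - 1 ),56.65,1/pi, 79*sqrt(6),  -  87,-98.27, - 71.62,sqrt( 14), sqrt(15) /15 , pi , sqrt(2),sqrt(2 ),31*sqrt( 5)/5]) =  [ - 98.27, - 87, - 71.62,-3,sqrt(15 )/15,1/pi, exp(-1),sqrt(2 ),sqrt(2),pi , pi,sqrt( 14),3*sqrt( 2), 3* sqrt(2), sqrt( 19), 31 * sqrt(5) /5,56.65,79*sqrt( 6 )]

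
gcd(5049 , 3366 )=1683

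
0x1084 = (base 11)31A4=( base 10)4228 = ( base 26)66g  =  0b1000010000100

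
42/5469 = 14/1823 =0.01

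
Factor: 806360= 2^3*5^1 * 19^1*1061^1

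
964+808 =1772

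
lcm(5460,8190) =16380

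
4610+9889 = 14499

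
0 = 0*7670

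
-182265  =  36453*(-5 )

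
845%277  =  14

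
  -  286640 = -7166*40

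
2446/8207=2446/8207 = 0.30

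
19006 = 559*34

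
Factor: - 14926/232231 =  - 34/529= - 2^1*  17^1 *23^ ( - 2)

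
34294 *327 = 11214138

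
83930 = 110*763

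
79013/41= 79013/41=1927.15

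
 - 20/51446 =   -  10/25723 = - 0.00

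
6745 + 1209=7954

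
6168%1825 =693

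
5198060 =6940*749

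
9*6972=62748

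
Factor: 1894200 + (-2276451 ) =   -  3^1*47^1 * 2711^1 = - 382251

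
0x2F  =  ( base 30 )1h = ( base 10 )47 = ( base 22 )23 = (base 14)35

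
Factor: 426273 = 3^1*151^1*941^1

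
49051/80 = 613 +11/80 = 613.14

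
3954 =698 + 3256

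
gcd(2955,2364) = 591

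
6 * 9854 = 59124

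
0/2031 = 0 = 0.00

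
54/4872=9/812 = 0.01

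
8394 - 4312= 4082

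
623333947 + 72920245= 696254192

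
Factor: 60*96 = 2^7 *3^2*5^1 = 5760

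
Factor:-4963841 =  - 1831^1*2711^1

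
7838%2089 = 1571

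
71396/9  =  7932+ 8/9 = 7932.89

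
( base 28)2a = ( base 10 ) 66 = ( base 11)60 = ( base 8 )102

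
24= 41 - 17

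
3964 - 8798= - 4834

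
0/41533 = 0= 0.00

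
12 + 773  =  785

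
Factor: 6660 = 2^2*3^2*5^1*37^1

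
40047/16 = 2502 + 15/16 = 2502.94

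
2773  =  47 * 59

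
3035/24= 3035/24 = 126.46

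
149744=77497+72247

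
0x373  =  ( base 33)qp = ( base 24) 1CJ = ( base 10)883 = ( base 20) 243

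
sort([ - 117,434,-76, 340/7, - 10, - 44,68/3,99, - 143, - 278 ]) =[ - 278, - 143,  -  117,-76,-44,-10, 68/3,340/7, 99,434]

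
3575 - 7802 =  - 4227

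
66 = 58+8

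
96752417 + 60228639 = 156981056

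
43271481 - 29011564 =14259917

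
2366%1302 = 1064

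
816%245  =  81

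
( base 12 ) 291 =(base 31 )CP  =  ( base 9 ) 481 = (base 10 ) 397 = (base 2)110001101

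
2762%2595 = 167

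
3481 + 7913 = 11394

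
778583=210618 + 567965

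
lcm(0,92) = 0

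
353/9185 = 353/9185 = 0.04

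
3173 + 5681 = 8854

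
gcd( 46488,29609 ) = 1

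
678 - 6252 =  - 5574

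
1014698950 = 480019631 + 534679319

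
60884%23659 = 13566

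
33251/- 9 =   -  3695+4/9 = -3694.56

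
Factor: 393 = 3^1*131^1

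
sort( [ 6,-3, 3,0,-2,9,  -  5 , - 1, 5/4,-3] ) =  [ - 5, - 3, - 3,-2, - 1, 0, 5/4, 3, 6, 9]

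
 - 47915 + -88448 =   -  136363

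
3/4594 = 3/4594  =  0.00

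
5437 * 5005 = 27212185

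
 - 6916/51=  - 6916/51 = - 135.61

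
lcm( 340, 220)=3740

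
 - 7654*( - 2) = 15308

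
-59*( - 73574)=4340866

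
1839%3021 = 1839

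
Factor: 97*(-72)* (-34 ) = 237456 = 2^4*3^2* 17^1*97^1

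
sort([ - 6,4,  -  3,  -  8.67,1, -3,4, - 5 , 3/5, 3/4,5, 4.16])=[ - 8.67, - 6,  -  5 , - 3, - 3, 3/5,3/4, 1,4, 4, 4.16, 5 ] 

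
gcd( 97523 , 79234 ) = 1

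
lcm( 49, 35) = 245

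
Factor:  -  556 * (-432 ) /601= 240192/601= 2^6*3^3*139^1*601^( - 1 ) 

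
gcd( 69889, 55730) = 1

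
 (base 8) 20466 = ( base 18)1846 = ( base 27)bho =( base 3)102122220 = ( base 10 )8502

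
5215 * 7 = 36505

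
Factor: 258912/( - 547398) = - 464/981 =- 2^4 * 3^( - 2)*29^1 * 109^(- 1 ) 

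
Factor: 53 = 53^1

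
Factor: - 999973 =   -  13^2* 61^1*97^1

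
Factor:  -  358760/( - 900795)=2^3*3^(-1 )*7^( - 1)*23^( - 1 ) * 373^(  -  1)*8969^1=71752/180159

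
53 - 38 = 15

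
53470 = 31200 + 22270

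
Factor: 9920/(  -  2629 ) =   -  2^6 * 5^1 * 11^( -1)*31^1*239^( - 1)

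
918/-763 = -2 +608/763 = -  1.20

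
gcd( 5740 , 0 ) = 5740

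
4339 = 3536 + 803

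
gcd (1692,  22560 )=564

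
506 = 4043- 3537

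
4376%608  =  120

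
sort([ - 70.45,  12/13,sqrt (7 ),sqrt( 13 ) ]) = [ - 70.45, 12/13,sqrt(7), sqrt(13 ) ] 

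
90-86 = 4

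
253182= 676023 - 422841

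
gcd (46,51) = 1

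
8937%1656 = 657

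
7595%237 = 11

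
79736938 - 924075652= - 844338714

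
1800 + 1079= 2879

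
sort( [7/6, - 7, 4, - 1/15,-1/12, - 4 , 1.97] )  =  [ - 7, - 4, - 1/12 , - 1/15, 7/6, 1.97, 4 ] 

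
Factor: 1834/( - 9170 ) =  - 1/5 = - 5^(-1 ) 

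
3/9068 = 3/9068  =  0.00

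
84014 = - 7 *(- 12002 ) 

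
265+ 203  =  468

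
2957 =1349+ 1608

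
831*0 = 0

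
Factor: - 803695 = - 5^1* 160739^1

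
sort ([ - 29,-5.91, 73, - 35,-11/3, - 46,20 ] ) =[-46, - 35, - 29, - 5.91 ,  -  11/3,20,73] 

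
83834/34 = 2465 + 12/17 = 2465.71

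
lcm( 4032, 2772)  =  44352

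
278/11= 25  +  3/11 = 25.27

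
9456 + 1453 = 10909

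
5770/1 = 5770 = 5770.00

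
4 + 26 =30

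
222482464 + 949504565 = 1171987029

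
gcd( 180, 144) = 36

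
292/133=2 + 26/133 =2.20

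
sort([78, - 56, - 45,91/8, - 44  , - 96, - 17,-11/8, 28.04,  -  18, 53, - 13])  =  [ - 96, -56 , - 45, - 44,-18,-17, - 13, - 11/8, 91/8, 28.04,53, 78]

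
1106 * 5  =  5530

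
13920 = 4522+9398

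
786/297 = 262/99 = 2.65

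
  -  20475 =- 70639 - -50164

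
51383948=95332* 539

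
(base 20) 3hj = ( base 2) 11000010111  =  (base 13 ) 92C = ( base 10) 1559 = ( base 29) 1OM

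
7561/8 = 7561/8 = 945.12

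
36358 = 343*106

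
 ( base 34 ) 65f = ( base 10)7121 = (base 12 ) 4155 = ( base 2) 1101111010001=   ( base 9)10682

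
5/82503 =5/82503 = 0.00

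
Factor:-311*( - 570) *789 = 139866030 = 2^1*3^2*5^1 * 19^1 *263^1*311^1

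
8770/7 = 8770/7 = 1252.86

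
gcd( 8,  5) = 1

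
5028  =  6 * 838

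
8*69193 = 553544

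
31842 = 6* 5307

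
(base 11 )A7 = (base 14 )85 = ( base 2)1110101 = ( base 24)4l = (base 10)117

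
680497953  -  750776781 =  - 70278828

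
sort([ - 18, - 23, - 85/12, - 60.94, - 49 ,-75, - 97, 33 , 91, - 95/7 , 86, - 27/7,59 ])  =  [ - 97, - 75, - 60.94, - 49,-23, - 18, - 95/7, - 85/12,  -  27/7 , 33 , 59, 86,91]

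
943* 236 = 222548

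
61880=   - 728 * ( - 85 )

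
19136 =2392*8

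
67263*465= 31277295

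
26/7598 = 13/3799=0.00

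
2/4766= 1/2383 = 0.00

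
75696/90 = 841 + 1/15 =841.07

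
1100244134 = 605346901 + 494897233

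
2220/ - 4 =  - 555 + 0/1 = - 555.00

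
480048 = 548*876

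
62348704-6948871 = 55399833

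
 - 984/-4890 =164/815 = 0.20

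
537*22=11814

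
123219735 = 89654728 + 33565007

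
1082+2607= 3689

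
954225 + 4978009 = 5932234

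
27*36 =972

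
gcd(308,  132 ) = 44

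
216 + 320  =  536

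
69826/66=34913/33 = 1057.97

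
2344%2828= 2344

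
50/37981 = 50/37981 =0.00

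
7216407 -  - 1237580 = 8453987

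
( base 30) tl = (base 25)1AG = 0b1101111011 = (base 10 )891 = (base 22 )1ib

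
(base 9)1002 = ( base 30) OB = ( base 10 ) 731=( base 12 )50b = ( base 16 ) 2db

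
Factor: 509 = 509^1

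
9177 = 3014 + 6163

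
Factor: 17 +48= 5^1*13^1 = 65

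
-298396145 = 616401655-914797800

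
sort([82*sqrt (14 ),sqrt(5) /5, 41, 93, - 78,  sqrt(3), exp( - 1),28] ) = [ - 78,exp( - 1 ), sqrt( 5 ) /5,sqrt( 3),28, 41, 93, 82 *sqrt( 14) ] 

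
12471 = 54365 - 41894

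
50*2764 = 138200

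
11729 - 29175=-17446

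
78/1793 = 78/1793= 0.04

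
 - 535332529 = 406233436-941565965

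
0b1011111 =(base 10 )95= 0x5f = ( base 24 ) 3n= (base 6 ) 235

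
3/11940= 1/3980=0.00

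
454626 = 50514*9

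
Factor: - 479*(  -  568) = 272072 = 2^3 * 71^1*479^1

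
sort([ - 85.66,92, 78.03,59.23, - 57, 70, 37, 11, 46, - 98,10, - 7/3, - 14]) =[ - 98,-85.66,-57, - 14 ,  -  7/3, 10,11,  37, 46, 59.23 , 70, 78.03, 92 ] 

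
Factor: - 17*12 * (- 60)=2^4 * 3^2*5^1*17^1 = 12240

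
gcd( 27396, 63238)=2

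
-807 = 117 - 924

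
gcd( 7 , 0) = 7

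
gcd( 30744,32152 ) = 8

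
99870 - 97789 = 2081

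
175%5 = 0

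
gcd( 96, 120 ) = 24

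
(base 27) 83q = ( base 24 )A7B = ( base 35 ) 4to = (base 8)13463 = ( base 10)5939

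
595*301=179095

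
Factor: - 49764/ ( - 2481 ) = 2^2 * 11^1 * 13^1 * 29^1 * 827^ ( - 1) = 16588/827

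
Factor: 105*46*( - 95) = -458850 = -2^1*3^1*5^2*7^1*19^1 * 23^1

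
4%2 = 0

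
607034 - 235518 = 371516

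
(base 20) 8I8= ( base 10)3568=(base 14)142c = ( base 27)4O4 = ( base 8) 6760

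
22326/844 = 26 + 191/422 = 26.45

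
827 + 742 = 1569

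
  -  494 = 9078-9572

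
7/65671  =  7/65671 = 0.00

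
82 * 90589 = 7428298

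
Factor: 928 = 2^5*29^1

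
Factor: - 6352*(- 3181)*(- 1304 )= - 2^7* 163^1*397^1*3181^1 = -26348248448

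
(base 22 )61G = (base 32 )2ru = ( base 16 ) b7e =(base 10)2942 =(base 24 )52e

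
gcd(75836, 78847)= 1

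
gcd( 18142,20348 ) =2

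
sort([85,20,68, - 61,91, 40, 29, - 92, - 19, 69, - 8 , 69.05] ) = [ - 92, - 61, - 19, - 8, 20, 29,40, 68, 69, 69.05, 85, 91]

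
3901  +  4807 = 8708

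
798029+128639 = 926668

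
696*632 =439872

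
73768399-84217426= - 10449027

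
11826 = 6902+4924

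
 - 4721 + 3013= -1708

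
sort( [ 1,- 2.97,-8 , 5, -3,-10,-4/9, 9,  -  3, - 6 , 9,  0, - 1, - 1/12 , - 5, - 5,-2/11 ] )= [ - 10,  -  8,-6, - 5,-5, - 3,-3, - 2.97, - 1, - 4/9,-2/11, - 1/12,0, 1,  5,9, 9 ] 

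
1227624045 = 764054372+463569673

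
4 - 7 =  - 3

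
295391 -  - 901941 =1197332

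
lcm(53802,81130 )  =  5111190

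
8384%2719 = 227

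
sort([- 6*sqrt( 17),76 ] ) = [-6 * sqrt( 17), 76 ] 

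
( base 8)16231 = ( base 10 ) 7321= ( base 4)1302121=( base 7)30226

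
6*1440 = 8640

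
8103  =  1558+6545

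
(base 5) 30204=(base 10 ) 1929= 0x789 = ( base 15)889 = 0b11110001001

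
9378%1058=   914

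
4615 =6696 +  - 2081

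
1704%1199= 505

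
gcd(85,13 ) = 1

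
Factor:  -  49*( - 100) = 2^2 * 5^2*7^2= 4900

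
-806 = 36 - 842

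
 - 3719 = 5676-9395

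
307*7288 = 2237416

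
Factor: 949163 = 487^1*1949^1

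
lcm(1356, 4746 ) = 9492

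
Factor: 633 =3^1*211^1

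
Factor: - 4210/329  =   - 2^1*5^1*7^( - 1 )*47^( - 1 )*421^1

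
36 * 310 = 11160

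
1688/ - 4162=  - 844/2081 = - 0.41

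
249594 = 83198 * 3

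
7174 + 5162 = 12336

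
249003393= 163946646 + 85056747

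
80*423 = 33840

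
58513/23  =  58513/23 = 2544.04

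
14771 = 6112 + 8659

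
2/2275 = 2/2275 = 0.00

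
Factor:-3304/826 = -2^2= - 4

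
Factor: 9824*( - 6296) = -61851904 = - 2^8*307^1*787^1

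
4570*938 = 4286660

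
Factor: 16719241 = 7^2*11^1*31019^1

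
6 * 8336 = 50016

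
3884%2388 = 1496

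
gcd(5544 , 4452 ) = 84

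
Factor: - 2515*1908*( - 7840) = 37621180800= 2^7* 3^2 *5^2*7^2 * 53^1*503^1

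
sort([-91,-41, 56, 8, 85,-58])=[ - 91, - 58,-41,8, 56, 85] 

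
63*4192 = 264096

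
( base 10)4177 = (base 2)1000001010001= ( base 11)3158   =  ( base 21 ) 99J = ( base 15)1387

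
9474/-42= -226 + 3/7= - 225.57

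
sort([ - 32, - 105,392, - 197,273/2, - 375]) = [ - 375, - 197,-105, - 32, 273/2,392 ]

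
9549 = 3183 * 3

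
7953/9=2651/3 = 883.67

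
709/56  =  12 + 37/56  =  12.66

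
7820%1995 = 1835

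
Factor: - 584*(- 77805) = 45438120 = 2^3*3^2*5^1*7^1*13^1*19^1*73^1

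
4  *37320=149280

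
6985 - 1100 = 5885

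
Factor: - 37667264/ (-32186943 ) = 2^6*3^(-3 )*409^1*1439^1*1192109^( - 1)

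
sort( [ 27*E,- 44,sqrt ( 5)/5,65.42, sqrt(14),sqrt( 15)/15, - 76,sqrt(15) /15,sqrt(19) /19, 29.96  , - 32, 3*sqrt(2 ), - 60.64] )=[ - 76, - 60.64,  -  44,  -  32, sqrt( 19 )/19, sqrt( 15)/15,sqrt(15)/15,sqrt(5)/5,sqrt(14),  3* sqrt( 2),29.96, 65.42,27*E] 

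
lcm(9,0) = 0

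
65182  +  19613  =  84795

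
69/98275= 69/98275 =0.00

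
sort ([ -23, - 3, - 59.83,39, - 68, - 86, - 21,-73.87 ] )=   [ - 86,-73.87, - 68, - 59.83, - 23, - 21, - 3,39]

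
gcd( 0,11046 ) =11046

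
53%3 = 2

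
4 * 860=3440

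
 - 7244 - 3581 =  - 10825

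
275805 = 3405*81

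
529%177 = 175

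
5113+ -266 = 4847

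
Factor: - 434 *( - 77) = 33418 = 2^1*7^2*11^1*31^1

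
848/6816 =53/426  =  0.12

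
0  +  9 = 9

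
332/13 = 25+7/13 =25.54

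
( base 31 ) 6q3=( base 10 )6575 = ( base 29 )7NL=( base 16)19AF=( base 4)1212233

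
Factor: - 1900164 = - 2^2*3^1*7^1*22621^1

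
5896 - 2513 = 3383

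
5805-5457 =348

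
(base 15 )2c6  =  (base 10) 636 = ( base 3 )212120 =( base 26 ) oc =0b1001111100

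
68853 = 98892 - 30039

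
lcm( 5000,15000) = 15000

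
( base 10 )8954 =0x22fa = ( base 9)13248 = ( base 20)127E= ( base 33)87B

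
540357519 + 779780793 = 1320138312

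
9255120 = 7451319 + 1803801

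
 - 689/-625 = 1 + 64/625= 1.10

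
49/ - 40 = - 49/40 = - 1.23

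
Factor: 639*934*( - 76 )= - 2^3 * 3^2*19^1*  71^1*467^1 = - 45358776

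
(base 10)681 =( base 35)jg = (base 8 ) 1251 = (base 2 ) 1010101001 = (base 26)105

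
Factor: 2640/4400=3/5 = 3^1  *  5^( - 1 ) 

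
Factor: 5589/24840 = 2^(-3 )*3^2*5^( - 1) = 9/40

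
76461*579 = 44270919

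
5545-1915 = 3630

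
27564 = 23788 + 3776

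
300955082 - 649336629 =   -  348381547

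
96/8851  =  96/8851 = 0.01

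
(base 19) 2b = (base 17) 2f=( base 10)49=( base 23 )23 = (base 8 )61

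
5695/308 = 18 + 151/308 = 18.49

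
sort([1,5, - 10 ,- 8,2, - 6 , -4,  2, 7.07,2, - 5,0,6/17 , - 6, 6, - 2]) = [ - 10 , - 8 , - 6, - 6,-5, - 4, - 2, 0,6/17,1, 2, 2,2,  5, 6 , 7.07 ] 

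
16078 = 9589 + 6489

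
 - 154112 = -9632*16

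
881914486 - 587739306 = 294175180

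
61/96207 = 61/96207 = 0.00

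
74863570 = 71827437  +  3036133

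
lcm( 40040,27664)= 1521520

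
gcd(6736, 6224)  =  16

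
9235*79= 729565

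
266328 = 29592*9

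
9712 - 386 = 9326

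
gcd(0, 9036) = 9036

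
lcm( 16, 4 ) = 16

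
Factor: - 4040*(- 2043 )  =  2^3*3^2*5^1*101^1*227^1 = 8253720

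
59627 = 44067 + 15560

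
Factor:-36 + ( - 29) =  -5^1*13^1 = - 65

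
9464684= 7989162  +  1475522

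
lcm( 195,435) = 5655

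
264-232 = 32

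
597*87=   51939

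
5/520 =1/104 = 0.01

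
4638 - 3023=1615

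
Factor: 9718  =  2^1*43^1*113^1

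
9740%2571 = 2027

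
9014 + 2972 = 11986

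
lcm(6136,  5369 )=42952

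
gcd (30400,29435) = 5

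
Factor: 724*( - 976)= - 706624=-2^6*61^1*181^1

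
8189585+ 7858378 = 16047963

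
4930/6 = 2465/3 = 821.67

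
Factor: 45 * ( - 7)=  -  3^2 * 5^1*7^1 = - 315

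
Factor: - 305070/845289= - 2^1 * 3^( - 2) *5^1*10169^1 *31307^( - 1 )  =  - 101690/281763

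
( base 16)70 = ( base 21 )57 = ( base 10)112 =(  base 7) 220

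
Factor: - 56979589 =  - 5119^1*11131^1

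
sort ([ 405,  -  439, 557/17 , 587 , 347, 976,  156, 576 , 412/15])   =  [ - 439, 412/15,557/17, 156,347,  405,576, 587,  976]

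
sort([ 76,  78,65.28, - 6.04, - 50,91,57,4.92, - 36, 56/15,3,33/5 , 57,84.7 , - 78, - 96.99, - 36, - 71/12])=[ -96.99, -78 ,-50, - 36 , - 36, - 6.04,-71/12,3 , 56/15,4.92,  33/5,57, 57 , 65.28,76,78,84.7,  91] 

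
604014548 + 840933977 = 1444948525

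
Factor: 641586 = 2^1 * 3^1*11^1 * 9721^1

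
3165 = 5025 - 1860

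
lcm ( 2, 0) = 0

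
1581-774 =807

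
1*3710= 3710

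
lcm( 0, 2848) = 0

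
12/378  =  2/63 = 0.03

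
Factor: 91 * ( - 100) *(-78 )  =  2^3*3^1  *5^2*7^1*13^2 = 709800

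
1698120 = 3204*530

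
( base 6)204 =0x4C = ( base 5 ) 301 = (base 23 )37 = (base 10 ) 76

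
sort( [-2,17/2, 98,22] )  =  [ - 2,17/2,22,98] 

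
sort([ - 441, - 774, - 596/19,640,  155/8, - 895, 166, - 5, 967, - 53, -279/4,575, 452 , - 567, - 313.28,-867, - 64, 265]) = [ - 895,-867, - 774 , - 567, - 441, - 313.28, - 279/4, - 64, - 53,-596/19, - 5, 155/8  ,  166, 265,  452 , 575, 640 , 967]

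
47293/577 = 81+556/577 = 81.96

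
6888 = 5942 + 946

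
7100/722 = 3550/361=9.83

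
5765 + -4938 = 827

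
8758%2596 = 970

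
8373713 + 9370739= 17744452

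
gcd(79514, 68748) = 2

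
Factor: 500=2^2*5^3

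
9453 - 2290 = 7163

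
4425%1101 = 21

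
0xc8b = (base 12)1A37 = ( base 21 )75J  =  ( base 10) 3211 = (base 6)22511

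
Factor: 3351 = 3^1*1117^1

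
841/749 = 1 + 92/749 =1.12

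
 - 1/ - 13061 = 1/13061 = 0.00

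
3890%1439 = 1012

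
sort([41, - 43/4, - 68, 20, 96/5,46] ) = [ - 68, - 43/4, 96/5,20,41, 46 ] 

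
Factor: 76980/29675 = 15396/5935  =  2^2*3^1*5^( -1)*1187^( - 1 )*1283^1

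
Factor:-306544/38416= -7^(-2)*17^1 * 23^1 = - 391/49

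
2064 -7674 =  - 5610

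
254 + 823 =1077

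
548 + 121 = 669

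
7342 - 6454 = 888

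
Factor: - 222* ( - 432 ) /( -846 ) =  - 2^4*3^2*37^1*47^( - 1 ) = - 5328/47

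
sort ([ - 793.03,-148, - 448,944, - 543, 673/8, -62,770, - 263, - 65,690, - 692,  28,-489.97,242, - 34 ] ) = [ - 793.03, - 692, - 543, - 489.97,- 448, - 263, - 148, - 65, - 62,-34,28,673/8, 242,690, 770,944 ] 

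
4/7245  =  4/7245 = 0.00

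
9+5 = 14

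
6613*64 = 423232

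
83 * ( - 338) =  - 28054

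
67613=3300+64313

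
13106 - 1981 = 11125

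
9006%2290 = 2136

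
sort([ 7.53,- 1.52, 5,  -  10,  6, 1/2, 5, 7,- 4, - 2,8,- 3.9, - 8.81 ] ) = [- 10,-8.81, - 4, - 3.9, - 2,-1.52,1/2, 5, 5, 6, 7, 7.53, 8 ] 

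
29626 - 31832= -2206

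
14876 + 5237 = 20113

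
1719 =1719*1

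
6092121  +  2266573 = 8358694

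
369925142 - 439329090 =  - 69403948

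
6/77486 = 3/38743 = 0.00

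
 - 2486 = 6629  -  9115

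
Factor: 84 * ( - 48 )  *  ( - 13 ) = 2^6*3^2*7^1 * 13^1 =52416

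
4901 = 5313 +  - 412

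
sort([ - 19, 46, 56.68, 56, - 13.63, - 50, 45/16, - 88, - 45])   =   [ - 88, -50, -45, - 19,-13.63, 45/16, 46,56, 56.68 ] 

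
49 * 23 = 1127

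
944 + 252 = 1196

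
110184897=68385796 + 41799101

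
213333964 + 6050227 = 219384191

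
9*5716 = 51444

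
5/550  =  1/110 =0.01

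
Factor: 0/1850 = 0 = 0^1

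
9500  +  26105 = 35605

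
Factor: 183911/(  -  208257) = - 3^( - 1 )*13^1 * 43^1*211^( - 1) = - 559/633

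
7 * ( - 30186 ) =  - 211302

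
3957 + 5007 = 8964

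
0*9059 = 0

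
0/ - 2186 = 0/1 = - 0.00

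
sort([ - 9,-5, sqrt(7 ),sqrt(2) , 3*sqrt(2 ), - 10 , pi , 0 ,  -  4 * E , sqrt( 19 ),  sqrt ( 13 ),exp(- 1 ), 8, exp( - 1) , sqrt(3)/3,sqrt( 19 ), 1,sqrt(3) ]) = [ - 4*E, - 10, - 9, - 5 , 0 , exp(-1 ), exp( - 1 ),sqrt(3) /3,1, sqrt(2 ),sqrt(3) , sqrt (7 ), pi, sqrt( 13),3* sqrt ( 2 ), sqrt ( 19),sqrt( 19 ) , 8 ]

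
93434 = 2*46717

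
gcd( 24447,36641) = 1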